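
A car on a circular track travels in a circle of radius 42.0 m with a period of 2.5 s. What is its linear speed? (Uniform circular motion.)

v = 2πr/T = 2π×42.0/2.5 = 105.56 m/s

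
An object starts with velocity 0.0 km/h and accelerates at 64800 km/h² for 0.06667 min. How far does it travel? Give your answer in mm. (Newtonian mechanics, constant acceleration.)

v₀ = 0.0 km/h × 0.2777777777777778 = 0.0 m/s
a = 64800 km/h² × 7.716049382716049e-05 = 5.0 m/s²
t = 0.06667 min × 60.0 = 4.0002 s
d = v₀ × t + ½ × a × t² = 0.0 × 4.0002 + 0.5 × 5.0 × 4.0002² = 40.004 m
d = 40.004 m / 0.001 = 40000 mm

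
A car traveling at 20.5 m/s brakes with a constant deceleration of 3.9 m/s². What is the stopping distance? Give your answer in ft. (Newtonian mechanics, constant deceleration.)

d = v₀² / (2a) = 20.5² / (2 × 3.9) = 420.25 / 7.8 = 53.8782 m
d = 53.8782 m / 0.3048 = 176.8 ft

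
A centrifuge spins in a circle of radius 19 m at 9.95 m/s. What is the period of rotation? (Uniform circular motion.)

T = 2πr/v = 2π×19/9.95 = 12.0 s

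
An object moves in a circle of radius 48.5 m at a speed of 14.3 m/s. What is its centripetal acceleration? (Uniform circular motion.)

a_c = v²/r = 14.3²/48.5 = 204.49/48.5 = 4.22 m/s²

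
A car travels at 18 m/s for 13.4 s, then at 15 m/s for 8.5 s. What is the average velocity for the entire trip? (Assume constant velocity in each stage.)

d₁ = v₁t₁ = 18 × 13.4 = 241.2 m
d₂ = v₂t₂ = 15 × 8.5 = 127.5 m
d_total = 368.7 m, t_total = 21.9 s
v_avg = d_total/t_total = 368.7/21.9 = 16.84 m/s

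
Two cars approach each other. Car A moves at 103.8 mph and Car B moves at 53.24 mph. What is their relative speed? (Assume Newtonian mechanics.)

v_rel = v_A + v_B = 103.8 + 53.24 = 157.04 mph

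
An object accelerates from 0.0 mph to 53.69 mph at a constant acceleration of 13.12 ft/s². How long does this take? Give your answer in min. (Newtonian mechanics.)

v₀ = 0.0 mph × 0.44704 = 0.0 m/s
v = 53.69 mph × 0.44704 = 24.0016 m/s
a = 13.12 ft/s² × 0.3048 = 3.99898 m/s²
t = (v - v₀) / a = (24.0016 - 0.0) / 3.99898 = 6.00193 s
t = 6.00193 s / 60.0 = 0.1 min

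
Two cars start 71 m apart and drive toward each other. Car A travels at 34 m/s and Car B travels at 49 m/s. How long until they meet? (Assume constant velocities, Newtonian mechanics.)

Combined speed: v_combined = 34 + 49 = 83 m/s
Time to meet: t = d/v_combined = 71/83 = 0.86 s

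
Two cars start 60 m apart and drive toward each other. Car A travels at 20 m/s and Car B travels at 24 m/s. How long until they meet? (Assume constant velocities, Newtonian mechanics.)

Combined speed: v_combined = 20 + 24 = 44 m/s
Time to meet: t = d/v_combined = 60/44 = 1.36 s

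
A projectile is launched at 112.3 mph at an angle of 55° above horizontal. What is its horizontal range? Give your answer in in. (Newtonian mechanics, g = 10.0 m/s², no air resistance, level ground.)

v₀ = 112.3 mph × 0.44704 = 50.2026 m/s
R = v₀² × sin(2θ) / g = 50.2026² × sin(2 × 55°) / 10.0 = 2520.3 × 0.939693 / 10.0 = 236.831 m
R = 236.831 m / 0.0254 = 9324 in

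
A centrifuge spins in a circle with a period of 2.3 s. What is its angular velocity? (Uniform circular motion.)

ω = 2π/T = 2π/2.3 = 2.7318 rad/s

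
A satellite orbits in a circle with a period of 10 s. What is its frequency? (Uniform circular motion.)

f = 1/T = 1/10 = 0.1 Hz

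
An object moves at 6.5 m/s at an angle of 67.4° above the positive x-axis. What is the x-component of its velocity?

vₓ = v cos(θ) = 6.5 × cos(67.4°) = 2.5 m/s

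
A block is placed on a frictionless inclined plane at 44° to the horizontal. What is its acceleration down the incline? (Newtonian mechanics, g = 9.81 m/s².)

a = g sin(θ) = 9.81 × sin(44°) = 9.81 × 0.69466 = 6.81 m/s²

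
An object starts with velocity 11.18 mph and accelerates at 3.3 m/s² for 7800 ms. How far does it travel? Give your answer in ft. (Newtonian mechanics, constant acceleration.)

v₀ = 11.18 mph × 0.44704 = 4.997907 m/s
t = 7800 ms × 0.001 = 7.8 s
d = v₀ × t + ½ × a × t² = 4.997907 × 7.8 + 0.5 × 3.3 × 7.8² = 139.3697 m
d = 139.3697 m / 0.3048 = 457.2 ft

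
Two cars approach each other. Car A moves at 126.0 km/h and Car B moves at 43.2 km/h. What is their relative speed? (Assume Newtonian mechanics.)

v_rel = v_A + v_B = 126.0 + 43.2 = 169.2 km/h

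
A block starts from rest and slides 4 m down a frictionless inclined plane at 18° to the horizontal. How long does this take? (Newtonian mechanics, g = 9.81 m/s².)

a = g sin(θ) = 9.81 × sin(18°) = 3.0315 m/s²
t = √(2d/a) = √(2 × 4 / 3.0315) = 1.62 s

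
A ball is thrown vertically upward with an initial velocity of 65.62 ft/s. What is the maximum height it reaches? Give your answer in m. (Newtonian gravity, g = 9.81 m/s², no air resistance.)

v₀ = 65.62 ft/s × 0.3048 = 20.001 m/s
h_max = v₀² / (2g) = 20.001² / (2 × 9.81) = 400.04 / 19.62 = 20.39 m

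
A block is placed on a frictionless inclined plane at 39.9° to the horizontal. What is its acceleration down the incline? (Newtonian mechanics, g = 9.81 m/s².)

a = g sin(θ) = 9.81 × sin(39.9°) = 9.81 × 0.6414 = 6.29 m/s²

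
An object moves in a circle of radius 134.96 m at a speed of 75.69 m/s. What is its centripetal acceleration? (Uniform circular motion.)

a_c = v²/r = 75.69²/134.96 = 5728.9761/134.96 = 42.45 m/s²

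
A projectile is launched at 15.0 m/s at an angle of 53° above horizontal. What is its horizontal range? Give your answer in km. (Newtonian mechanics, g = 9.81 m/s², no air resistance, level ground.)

R = v₀² × sin(2θ) / g = 15.0² × sin(2 × 53°) / 9.81 = 225.0 × 0.961262 / 9.81 = 22.0473 m
R = 22.0473 m / 1000.0 = 0.02205 km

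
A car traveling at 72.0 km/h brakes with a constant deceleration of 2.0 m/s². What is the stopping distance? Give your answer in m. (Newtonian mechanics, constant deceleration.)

v₀ = 72.0 km/h × 0.2777777777777778 = 20.0 m/s
d = v₀² / (2a) = 20.0² / (2 × 2.0) = 400.0 / 4.0 = 100.0 m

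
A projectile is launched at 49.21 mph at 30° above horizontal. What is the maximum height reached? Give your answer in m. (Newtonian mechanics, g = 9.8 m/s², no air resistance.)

v₀ = 49.21 mph × 0.44704 = 21.9988 m/s
H = v₀² × sin²(θ) / (2g) = 21.9988² × sin(30°)² / (2 × 9.8) = 483.947 × 0.25 / 19.6 = 6.173 m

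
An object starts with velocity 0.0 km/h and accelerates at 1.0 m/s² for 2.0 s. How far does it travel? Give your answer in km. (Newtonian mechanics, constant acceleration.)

v₀ = 0.0 km/h × 0.2777777777777778 = 0.0 m/s
d = v₀ × t + ½ × a × t² = 0.0 × 2.0 + 0.5 × 1.0 × 2.0² = 2.0 m
d = 2.0 m / 1000.0 = 0.002 km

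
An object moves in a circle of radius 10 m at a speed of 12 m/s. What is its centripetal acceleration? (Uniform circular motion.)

a_c = v²/r = 12²/10 = 144/10 = 14.4 m/s²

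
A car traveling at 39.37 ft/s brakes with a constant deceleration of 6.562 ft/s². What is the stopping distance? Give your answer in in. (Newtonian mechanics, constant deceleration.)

v₀ = 39.37 ft/s × 0.3048 = 12.0 m/s
a = 6.562 ft/s² × 0.3048 = 2.0001 m/s²
d = v₀² / (2a) = 12.0² / (2 × 2.0001) = 144.0 / 4.0002 = 35.9982 m
d = 35.9982 m / 0.0254 = 1417 in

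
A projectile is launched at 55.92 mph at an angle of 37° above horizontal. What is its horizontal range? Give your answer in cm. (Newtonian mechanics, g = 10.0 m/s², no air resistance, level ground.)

v₀ = 55.92 mph × 0.44704 = 24.9985 m/s
R = v₀² × sin(2θ) / g = 24.9985² × sin(2 × 37°) / 10.0 = 624.925 × 0.961262 / 10.0 = 60.0717 m
R = 60.0717 m / 0.01 = 6007 cm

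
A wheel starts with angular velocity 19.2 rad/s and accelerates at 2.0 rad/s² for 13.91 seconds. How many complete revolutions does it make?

θ = ω₀t + ½αt² = 19.2×13.91 + ½×2.0×13.91² = 460.5601 rad
Total revolutions = θ/(2π) = 460.5601/(2π) = 73.3
Complete revolutions = ⌊73.3⌋ = 73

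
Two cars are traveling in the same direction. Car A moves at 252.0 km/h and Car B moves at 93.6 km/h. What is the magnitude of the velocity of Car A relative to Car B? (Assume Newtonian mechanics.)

v_rel = |v_A - v_B| = |252.0 - 93.6| = 158.4 km/h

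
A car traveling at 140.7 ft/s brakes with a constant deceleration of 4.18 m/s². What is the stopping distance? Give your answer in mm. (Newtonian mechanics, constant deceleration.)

v₀ = 140.7 ft/s × 0.3048 = 42.8854 m/s
d = v₀² / (2a) = 42.8854² / (2 × 4.18) = 1839.16 / 8.36 = 219.995 m
d = 219.995 m / 0.001 = 220000 mm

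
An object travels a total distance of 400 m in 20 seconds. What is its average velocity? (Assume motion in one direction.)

v_avg = Δd / Δt = 400 / 20 = 20.0 m/s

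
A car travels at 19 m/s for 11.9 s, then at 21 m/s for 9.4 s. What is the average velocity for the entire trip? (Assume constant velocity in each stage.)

d₁ = v₁t₁ = 19 × 11.9 = 226.1 m
d₂ = v₂t₂ = 21 × 9.4 = 197.4 m
d_total = 423.5 m, t_total = 21.3 s
v_avg = d_total/t_total = 423.5/21.3 = 19.88 m/s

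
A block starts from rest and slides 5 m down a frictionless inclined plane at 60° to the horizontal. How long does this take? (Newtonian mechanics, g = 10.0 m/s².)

a = g sin(θ) = 10.0 × sin(60°) = 8.6603 m/s²
t = √(2d/a) = √(2 × 5 / 8.6603) = 1.07 s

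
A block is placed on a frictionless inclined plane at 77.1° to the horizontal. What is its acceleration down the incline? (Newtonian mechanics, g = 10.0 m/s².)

a = g sin(θ) = 10.0 × sin(77.1°) = 10.0 × 0.9748 = 9.75 m/s²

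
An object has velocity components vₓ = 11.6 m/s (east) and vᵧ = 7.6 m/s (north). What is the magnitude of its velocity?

|v| = √(vₓ² + vᵧ²) = √(11.6² + 7.6²) = √(192.32) = 13.87 m/s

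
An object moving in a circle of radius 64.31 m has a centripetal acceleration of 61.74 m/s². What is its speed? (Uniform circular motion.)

v = √(a_c × r) = √(61.74 × 64.31) = 63.01 m/s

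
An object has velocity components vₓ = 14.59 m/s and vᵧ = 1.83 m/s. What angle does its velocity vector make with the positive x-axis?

θ = arctan(vᵧ/vₓ) = arctan(1.83/14.59) = 7.15°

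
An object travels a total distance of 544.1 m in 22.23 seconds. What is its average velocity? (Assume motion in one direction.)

v_avg = Δd / Δt = 544.1 / 22.23 = 24.48 m/s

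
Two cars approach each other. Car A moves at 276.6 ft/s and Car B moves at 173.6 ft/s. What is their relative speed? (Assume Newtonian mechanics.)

v_rel = v_A + v_B = 276.6 + 173.6 = 450.2 ft/s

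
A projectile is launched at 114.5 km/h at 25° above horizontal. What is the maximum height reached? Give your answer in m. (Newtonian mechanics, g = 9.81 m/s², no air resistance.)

v₀ = 114.5 km/h × 0.2777777777777778 = 31.8056 m/s
H = v₀² × sin²(θ) / (2g) = 31.8056² × sin(25°)² / (2 × 9.81) = 1011.6 × 0.178606 / 19.62 = 9.209 m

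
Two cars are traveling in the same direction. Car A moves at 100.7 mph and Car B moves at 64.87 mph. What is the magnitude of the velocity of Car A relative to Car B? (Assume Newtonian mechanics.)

v_rel = |v_A - v_B| = |100.7 - 64.87| = 35.83 mph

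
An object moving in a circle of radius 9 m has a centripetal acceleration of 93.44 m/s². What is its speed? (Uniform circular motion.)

v = √(a_c × r) = √(93.44 × 9) = 29.0 m/s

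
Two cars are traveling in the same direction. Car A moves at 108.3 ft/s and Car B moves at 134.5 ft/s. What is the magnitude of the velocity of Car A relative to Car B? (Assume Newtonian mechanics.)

v_rel = |v_A - v_B| = |108.3 - 134.5| = 26.2 ft/s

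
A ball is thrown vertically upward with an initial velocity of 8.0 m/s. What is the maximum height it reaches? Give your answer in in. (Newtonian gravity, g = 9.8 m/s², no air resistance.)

h_max = v₀² / (2g) = 8.0² / (2 × 9.8) = 64.0 / 19.6 = 3.26531 m
h_max = 3.26531 m / 0.0254 = 128.6 in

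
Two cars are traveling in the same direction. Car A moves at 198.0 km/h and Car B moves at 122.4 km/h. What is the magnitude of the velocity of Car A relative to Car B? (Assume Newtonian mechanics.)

v_rel = |v_A - v_B| = |198.0 - 122.4| = 75.6 km/h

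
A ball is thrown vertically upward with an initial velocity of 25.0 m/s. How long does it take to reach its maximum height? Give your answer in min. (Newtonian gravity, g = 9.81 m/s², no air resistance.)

t_up = v₀ / g = 25.0 / 9.81 = 2.54842 s
t_up = 2.54842 s / 60.0 = 0.04247 min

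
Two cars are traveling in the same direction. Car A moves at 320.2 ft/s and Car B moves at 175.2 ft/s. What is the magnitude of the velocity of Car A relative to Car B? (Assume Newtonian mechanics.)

v_rel = |v_A - v_B| = |320.2 - 175.2| = 145.0 ft/s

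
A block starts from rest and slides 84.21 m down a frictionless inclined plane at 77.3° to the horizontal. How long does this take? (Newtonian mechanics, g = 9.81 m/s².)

a = g sin(θ) = 9.81 × sin(77.3°) = 9.57 m/s²
t = √(2d/a) = √(2 × 84.21 / 9.57) = 4.2 s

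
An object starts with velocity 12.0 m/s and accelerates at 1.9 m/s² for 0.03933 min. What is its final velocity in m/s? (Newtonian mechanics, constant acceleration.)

t = 0.03933 min × 60.0 = 2.3598 s
v = v₀ + a × t = 12.0 + 1.9 × 2.3598 = 16.48 m/s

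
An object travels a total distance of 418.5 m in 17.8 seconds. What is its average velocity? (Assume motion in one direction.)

v_avg = Δd / Δt = 418.5 / 17.8 = 23.51 m/s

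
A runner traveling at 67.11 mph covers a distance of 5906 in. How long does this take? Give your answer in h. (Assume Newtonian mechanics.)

d = 5906 in × 0.0254 = 150.012 m
v = 67.11 mph × 0.44704 = 30.0009 m/s
t = d / v = 150.012 / 30.0009 = 5.00025 s
t = 5.00025 s / 3600.0 = 0.001389 h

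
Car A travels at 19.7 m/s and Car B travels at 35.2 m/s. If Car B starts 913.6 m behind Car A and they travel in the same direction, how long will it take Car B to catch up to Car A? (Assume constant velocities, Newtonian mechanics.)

Relative speed: v_rel = 35.2 - 19.7 = 15.5 m/s
Time to catch: t = d₀/v_rel = 913.6/15.5 = 58.94 s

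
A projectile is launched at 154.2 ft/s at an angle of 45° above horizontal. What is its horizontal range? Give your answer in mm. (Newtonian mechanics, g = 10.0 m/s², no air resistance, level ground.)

v₀ = 154.2 ft/s × 0.3048 = 47.0002 m/s
R = v₀² × sin(2θ) / g = 47.0002² × sin(2 × 45°) / 10.0 = 2209.02 × 1.0 / 10.0 = 220.902 m
R = 220.902 m / 0.001 = 220900 mm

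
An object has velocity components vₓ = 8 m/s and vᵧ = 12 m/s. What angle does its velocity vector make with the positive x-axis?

θ = arctan(vᵧ/vₓ) = arctan(12/8) = 56.31°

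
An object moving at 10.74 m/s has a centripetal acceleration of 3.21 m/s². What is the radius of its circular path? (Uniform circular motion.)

r = v²/a_c = 10.74²/3.21 = 35.93 m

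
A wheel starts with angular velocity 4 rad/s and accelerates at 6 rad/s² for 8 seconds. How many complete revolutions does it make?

θ = ω₀t + ½αt² = 4×8 + ½×6×8² = 224.0 rad
Total revolutions = θ/(2π) = 224.0/(2π) = 35.65
Complete revolutions = ⌊35.65⌋ = 35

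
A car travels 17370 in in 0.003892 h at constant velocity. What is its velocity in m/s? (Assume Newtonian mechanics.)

d = 17370 in × 0.0254 = 441.198 m
t = 0.003892 h × 3600.0 = 14.0112 s
v = d / t = 441.198 / 14.0112 = 31.49 m/s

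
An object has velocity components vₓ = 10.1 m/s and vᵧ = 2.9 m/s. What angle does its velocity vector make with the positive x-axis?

θ = arctan(vᵧ/vₓ) = arctan(2.9/10.1) = 16.02°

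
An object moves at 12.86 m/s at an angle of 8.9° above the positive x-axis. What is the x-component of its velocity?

vₓ = v cos(θ) = 12.86 × cos(8.9°) = 12.71 m/s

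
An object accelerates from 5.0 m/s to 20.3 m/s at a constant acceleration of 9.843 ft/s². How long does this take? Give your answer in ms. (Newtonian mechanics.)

a = 9.843 ft/s² × 0.3048 = 3.00015 m/s²
t = (v - v₀) / a = (20.3 - 5.0) / 3.00015 = 5.09975 s
t = 5.09975 s / 0.001 = 5100 ms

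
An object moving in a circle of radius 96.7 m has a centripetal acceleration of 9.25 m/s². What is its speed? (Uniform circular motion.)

v = √(a_c × r) = √(9.25 × 96.7) = 29.91 m/s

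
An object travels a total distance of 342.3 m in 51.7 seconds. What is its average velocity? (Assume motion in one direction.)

v_avg = Δd / Δt = 342.3 / 51.7 = 6.62 m/s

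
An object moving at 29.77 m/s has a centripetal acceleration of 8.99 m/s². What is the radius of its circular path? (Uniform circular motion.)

r = v²/a_c = 29.77²/8.99 = 98.58 m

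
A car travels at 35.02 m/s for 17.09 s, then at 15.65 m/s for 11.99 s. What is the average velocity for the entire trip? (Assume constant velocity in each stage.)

d₁ = v₁t₁ = 35.02 × 17.09 = 598.4918 m
d₂ = v₂t₂ = 15.65 × 11.99 = 187.6435 m
d_total = 786.1353 m, t_total = 29.08 s
v_avg = d_total/t_total = 786.1353/29.08 = 27.03 m/s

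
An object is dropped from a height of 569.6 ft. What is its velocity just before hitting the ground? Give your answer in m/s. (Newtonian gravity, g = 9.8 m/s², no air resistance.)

h = 569.6 ft × 0.3048 = 173.614 m
v = √(2gh) = √(2 × 9.8 × 173.614) = 58.33 m/s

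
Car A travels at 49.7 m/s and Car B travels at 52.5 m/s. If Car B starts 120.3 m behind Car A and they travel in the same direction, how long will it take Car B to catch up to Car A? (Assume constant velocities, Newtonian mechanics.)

Relative speed: v_rel = 52.5 - 49.7 = 2.8 m/s
Time to catch: t = d₀/v_rel = 120.3/2.8 = 42.96 s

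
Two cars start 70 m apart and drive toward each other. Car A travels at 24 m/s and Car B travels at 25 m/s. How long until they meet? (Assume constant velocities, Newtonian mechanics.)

Combined speed: v_combined = 24 + 25 = 49 m/s
Time to meet: t = d/v_combined = 70/49 = 1.43 s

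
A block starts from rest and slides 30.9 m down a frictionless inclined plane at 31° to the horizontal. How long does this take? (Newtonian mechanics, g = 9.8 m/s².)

a = g sin(θ) = 9.8 × sin(31°) = 5.0474 m/s²
t = √(2d/a) = √(2 × 30.9 / 5.0474) = 3.5 s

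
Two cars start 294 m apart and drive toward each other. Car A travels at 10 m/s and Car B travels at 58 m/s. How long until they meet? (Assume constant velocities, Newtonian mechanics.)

Combined speed: v_combined = 10 + 58 = 68 m/s
Time to meet: t = d/v_combined = 294/68 = 4.32 s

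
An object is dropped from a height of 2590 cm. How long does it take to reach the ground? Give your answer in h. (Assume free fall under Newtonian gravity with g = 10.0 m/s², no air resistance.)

h = 2590 cm × 0.01 = 25.9 m
t = √(2h/g) = √(2 × 25.9 / 10.0) = 2.27596 s
t = 2.27596 s / 3600.0 = 0.0006322 h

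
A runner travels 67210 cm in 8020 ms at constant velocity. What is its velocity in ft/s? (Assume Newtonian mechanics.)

d = 67210 cm × 0.01 = 672.1 m
t = 8020 ms × 0.001 = 8.02 s
v = d / t = 672.1 / 8.02 = 83.803 m/s
v = 83.803 m/s / 0.3048 = 274.9 ft/s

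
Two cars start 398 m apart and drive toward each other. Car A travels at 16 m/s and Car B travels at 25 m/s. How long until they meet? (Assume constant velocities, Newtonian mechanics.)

Combined speed: v_combined = 16 + 25 = 41 m/s
Time to meet: t = d/v_combined = 398/41 = 9.71 s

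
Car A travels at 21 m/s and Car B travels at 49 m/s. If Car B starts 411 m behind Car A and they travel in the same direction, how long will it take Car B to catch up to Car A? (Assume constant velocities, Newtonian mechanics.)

Relative speed: v_rel = 49 - 21 = 28 m/s
Time to catch: t = d₀/v_rel = 411/28 = 14.68 s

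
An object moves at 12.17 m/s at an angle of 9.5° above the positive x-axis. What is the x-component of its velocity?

vₓ = v cos(θ) = 12.17 × cos(9.5°) = 12.0 m/s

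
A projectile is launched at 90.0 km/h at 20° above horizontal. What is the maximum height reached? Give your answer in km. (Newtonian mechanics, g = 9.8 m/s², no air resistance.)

v₀ = 90.0 km/h × 0.2777777777777778 = 25.0 m/s
H = v₀² × sin²(θ) / (2g) = 25.0² × sin(20°)² / (2 × 9.8) = 625.0 × 0.116978 / 19.6 = 3.73017 m
H = 3.73017 m / 1000.0 = 0.00373 km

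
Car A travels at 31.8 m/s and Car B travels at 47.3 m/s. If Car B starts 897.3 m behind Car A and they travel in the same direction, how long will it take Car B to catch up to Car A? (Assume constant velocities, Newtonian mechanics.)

Relative speed: v_rel = 47.3 - 31.8 = 15.5 m/s
Time to catch: t = d₀/v_rel = 897.3/15.5 = 57.89 s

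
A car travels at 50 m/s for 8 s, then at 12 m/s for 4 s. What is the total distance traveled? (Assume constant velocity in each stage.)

d₁ = v₁t₁ = 50 × 8 = 400 m
d₂ = v₂t₂ = 12 × 4 = 48 m
d_total = 400 + 48 = 448 m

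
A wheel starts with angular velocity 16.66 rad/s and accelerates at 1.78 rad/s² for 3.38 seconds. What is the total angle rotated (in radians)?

θ = ω₀t + ½αt² = 16.66×3.38 + ½×1.78×3.38² = 66.48 rad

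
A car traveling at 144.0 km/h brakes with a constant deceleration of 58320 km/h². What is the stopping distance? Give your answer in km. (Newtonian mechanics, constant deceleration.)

v₀ = 144.0 km/h × 0.2777777777777778 = 40.0 m/s
a = 58320 km/h² × 7.716049382716049e-05 = 4.5 m/s²
d = v₀² / (2a) = 40.0² / (2 × 4.5) = 1600.0 / 9.0 = 177.778 m
d = 177.778 m / 1000.0 = 0.1778 km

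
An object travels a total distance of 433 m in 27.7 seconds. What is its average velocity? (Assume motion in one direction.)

v_avg = Δd / Δt = 433 / 27.7 = 15.63 m/s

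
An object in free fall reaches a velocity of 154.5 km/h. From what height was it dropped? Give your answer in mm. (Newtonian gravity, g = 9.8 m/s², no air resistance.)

v = 154.5 km/h × 0.2777777777777778 = 42.9167 m/s
h = v² / (2g) = 42.9167² / (2 × 9.8) = 93.9716 m
h = 93.9716 m / 0.001 = 93970 mm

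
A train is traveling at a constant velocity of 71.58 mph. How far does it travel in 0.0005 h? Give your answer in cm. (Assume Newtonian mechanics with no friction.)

v = 71.58 mph × 0.44704 = 31.9991 m/s
t = 0.0005 h × 3600.0 = 1.8 s
d = v × t = 31.9991 × 1.8 = 57.5984 m
d = 57.5984 m / 0.01 = 5760 cm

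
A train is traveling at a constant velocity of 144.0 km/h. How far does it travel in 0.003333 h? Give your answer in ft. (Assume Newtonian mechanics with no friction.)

v = 144.0 km/h × 0.2777777777777778 = 40.0 m/s
t = 0.003333 h × 3600.0 = 11.9988 s
d = v × t = 40.0 × 11.9988 = 479.952 m
d = 479.952 m / 0.3048 = 1575 ft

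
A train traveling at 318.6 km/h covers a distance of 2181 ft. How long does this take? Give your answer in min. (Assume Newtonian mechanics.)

d = 2181 ft × 0.3048 = 664.769 m
v = 318.6 km/h × 0.2777777777777778 = 88.5 m/s
t = d / v = 664.769 / 88.5 = 7.51151 s
t = 7.51151 s / 60.0 = 0.1252 min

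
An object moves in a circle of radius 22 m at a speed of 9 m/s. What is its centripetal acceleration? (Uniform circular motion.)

a_c = v²/r = 9²/22 = 81/22 = 3.68 m/s²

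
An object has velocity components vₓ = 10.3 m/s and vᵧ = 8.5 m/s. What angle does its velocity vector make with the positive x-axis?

θ = arctan(vᵧ/vₓ) = arctan(8.5/10.3) = 39.53°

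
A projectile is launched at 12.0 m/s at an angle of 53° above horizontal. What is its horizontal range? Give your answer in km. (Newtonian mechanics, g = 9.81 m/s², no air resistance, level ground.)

R = v₀² × sin(2θ) / g = 12.0² × sin(2 × 53°) / 9.81 = 144.0 × 0.961262 / 9.81 = 14.1103 m
R = 14.1103 m / 1000.0 = 0.01411 km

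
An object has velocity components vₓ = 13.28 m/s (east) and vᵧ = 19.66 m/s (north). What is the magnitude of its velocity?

|v| = √(vₓ² + vᵧ²) = √(13.28² + 19.66²) = √(562.874) = 23.72 m/s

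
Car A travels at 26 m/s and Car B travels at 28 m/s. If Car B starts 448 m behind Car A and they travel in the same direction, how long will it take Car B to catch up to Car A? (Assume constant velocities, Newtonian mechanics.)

Relative speed: v_rel = 28 - 26 = 2 m/s
Time to catch: t = d₀/v_rel = 448/2 = 224.0 s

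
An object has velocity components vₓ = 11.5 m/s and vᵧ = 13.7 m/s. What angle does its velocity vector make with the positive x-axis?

θ = arctan(vᵧ/vₓ) = arctan(13.7/11.5) = 49.99°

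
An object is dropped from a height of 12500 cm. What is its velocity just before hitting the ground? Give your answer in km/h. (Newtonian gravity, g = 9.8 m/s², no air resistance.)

h = 12500 cm × 0.01 = 125.0 m
v = √(2gh) = √(2 × 9.8 × 125.0) = 49.4975 m/s
v = 49.4975 m/s / 0.2777777777777778 = 178.2 km/h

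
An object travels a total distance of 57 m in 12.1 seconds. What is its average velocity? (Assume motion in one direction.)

v_avg = Δd / Δt = 57 / 12.1 = 4.71 m/s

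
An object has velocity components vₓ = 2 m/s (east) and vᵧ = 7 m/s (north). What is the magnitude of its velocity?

|v| = √(vₓ² + vᵧ²) = √(2² + 7²) = √(53) = 7.28 m/s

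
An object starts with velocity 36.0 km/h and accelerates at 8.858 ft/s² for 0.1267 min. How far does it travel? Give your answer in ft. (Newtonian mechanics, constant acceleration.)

v₀ = 36.0 km/h × 0.2777777777777778 = 10.0 m/s
a = 8.858 ft/s² × 0.3048 = 2.69992 m/s²
t = 0.1267 min × 60.0 = 7.602 s
d = v₀ × t + ½ × a × t² = 10.0 × 7.602 + 0.5 × 2.69992 × 7.602² = 154.035 m
d = 154.035 m / 0.3048 = 505.4 ft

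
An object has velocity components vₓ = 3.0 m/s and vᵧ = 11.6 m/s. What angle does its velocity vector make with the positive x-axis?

θ = arctan(vᵧ/vₓ) = arctan(11.6/3.0) = 75.5°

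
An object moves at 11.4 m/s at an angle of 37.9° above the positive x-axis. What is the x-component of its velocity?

vₓ = v cos(θ) = 11.4 × cos(37.9°) = 9.0 m/s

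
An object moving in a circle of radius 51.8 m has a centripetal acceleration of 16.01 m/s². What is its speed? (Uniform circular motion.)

v = √(a_c × r) = √(16.01 × 51.8) = 28.8 m/s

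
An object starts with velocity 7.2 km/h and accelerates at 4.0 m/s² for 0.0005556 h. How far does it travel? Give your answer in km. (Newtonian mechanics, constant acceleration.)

v₀ = 7.2 km/h × 0.2777777777777778 = 2.0 m/s
t = 0.0005556 h × 3600.0 = 2.00016 s
d = v₀ × t + ½ × a × t² = 2.0 × 2.00016 + 0.5 × 4.0 × 2.00016² = 12.0016 m
d = 12.0016 m / 1000.0 = 0.012 km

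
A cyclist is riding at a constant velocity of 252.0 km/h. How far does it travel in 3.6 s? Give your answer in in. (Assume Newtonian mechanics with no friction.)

v = 252.0 km/h × 0.2777777777777778 = 70.0 m/s
d = v × t = 70.0 × 3.6 = 252.0 m
d = 252.0 m / 0.0254 = 9921 in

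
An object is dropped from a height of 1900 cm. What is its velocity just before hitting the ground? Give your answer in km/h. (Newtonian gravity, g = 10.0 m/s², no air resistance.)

h = 1900 cm × 0.01 = 19.0 m
v = √(2gh) = √(2 × 10.0 × 19.0) = 19.4936 m/s
v = 19.4936 m/s / 0.2777777777777778 = 70.18 km/h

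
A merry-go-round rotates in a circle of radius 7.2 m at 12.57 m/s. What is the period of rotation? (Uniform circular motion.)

T = 2πr/v = 2π×7.2/12.57 = 3.6 s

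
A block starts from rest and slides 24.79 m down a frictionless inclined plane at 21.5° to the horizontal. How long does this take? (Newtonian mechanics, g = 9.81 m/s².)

a = g sin(θ) = 9.81 × sin(21.5°) = 3.5954 m/s²
t = √(2d/a) = √(2 × 24.79 / 3.5954) = 3.71 s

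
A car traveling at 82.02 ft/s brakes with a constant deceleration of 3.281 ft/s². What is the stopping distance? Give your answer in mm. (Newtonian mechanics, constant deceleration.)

v₀ = 82.02 ft/s × 0.3048 = 24.9997 m/s
a = 3.281 ft/s² × 0.3048 = 1.00005 m/s²
d = v₀² / (2a) = 24.9997² / (2 × 1.00005) = 624.985 / 2.0001 = 312.477 m
d = 312.477 m / 0.001 = 312500 mm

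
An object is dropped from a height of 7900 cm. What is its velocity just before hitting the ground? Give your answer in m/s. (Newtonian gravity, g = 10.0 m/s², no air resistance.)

h = 7900 cm × 0.01 = 79.0 m
v = √(2gh) = √(2 × 10.0 × 79.0) = 39.75 m/s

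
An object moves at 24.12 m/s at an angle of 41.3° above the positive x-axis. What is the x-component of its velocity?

vₓ = v cos(θ) = 24.12 × cos(41.3°) = 18.12 m/s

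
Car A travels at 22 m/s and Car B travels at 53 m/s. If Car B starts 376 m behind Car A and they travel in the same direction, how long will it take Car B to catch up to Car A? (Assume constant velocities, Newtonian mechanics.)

Relative speed: v_rel = 53 - 22 = 31 m/s
Time to catch: t = d₀/v_rel = 376/31 = 12.13 s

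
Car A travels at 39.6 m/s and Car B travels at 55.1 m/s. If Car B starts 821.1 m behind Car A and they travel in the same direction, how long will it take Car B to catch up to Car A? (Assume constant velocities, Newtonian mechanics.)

Relative speed: v_rel = 55.1 - 39.6 = 15.5 m/s
Time to catch: t = d₀/v_rel = 821.1/15.5 = 52.97 s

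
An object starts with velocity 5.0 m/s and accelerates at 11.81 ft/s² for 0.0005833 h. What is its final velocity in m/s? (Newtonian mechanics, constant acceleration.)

a = 11.81 ft/s² × 0.3048 = 3.59969 m/s²
t = 0.0005833 h × 3600.0 = 2.09988 s
v = v₀ + a × t = 5.0 + 3.59969 × 2.09988 = 12.56 m/s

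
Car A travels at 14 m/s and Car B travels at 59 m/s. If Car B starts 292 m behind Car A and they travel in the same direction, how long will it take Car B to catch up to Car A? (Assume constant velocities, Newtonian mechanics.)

Relative speed: v_rel = 59 - 14 = 45 m/s
Time to catch: t = d₀/v_rel = 292/45 = 6.49 s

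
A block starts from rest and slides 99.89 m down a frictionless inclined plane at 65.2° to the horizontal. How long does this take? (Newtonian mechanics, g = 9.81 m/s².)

a = g sin(θ) = 9.81 × sin(65.2°) = 8.9053 m/s²
t = √(2d/a) = √(2 × 99.89 / 8.9053) = 4.74 s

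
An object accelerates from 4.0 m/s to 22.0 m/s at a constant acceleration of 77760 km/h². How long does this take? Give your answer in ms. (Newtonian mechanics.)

a = 77760 km/h² × 7.716049382716049e-05 = 6.0 m/s²
t = (v - v₀) / a = (22.0 - 4.0) / 6.0 = 3.0 s
t = 3.0 s / 0.001 = 3000 ms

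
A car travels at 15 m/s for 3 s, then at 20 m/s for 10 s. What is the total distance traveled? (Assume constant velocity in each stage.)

d₁ = v₁t₁ = 15 × 3 = 45 m
d₂ = v₂t₂ = 20 × 10 = 200 m
d_total = 45 + 200 = 245 m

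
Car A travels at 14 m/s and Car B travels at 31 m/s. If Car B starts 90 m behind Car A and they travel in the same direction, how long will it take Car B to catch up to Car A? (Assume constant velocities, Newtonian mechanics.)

Relative speed: v_rel = 31 - 14 = 17 m/s
Time to catch: t = d₀/v_rel = 90/17 = 5.29 s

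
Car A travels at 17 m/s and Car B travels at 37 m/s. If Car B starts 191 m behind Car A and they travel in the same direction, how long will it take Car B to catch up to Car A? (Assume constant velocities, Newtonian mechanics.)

Relative speed: v_rel = 37 - 17 = 20 m/s
Time to catch: t = d₀/v_rel = 191/20 = 9.55 s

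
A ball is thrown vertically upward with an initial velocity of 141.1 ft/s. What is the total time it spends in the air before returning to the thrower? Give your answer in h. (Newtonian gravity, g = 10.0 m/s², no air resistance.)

v₀ = 141.1 ft/s × 0.3048 = 43.0073 m/s
t_total = 2 × v₀ / g = 2 × 43.0073 / 10.0 = 8.60146 s
t_total = 8.60146 s / 3600.0 = 0.002389 h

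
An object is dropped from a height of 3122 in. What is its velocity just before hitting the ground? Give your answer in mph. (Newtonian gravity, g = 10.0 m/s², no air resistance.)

h = 3122 in × 0.0254 = 79.2988 m
v = √(2gh) = √(2 × 10.0 × 79.2988) = 39.8243 m/s
v = 39.8243 m/s / 0.44704 = 89.08 mph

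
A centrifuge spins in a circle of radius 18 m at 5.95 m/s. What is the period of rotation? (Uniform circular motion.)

T = 2πr/v = 2π×18/5.95 = 19.01 s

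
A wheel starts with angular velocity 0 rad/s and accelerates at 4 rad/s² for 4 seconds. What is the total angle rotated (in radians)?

θ = ω₀t + ½αt² = 0×4 + ½×4×4² = 32.0 rad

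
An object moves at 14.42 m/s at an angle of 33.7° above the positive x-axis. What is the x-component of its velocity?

vₓ = v cos(θ) = 14.42 × cos(33.7°) = 12.0 m/s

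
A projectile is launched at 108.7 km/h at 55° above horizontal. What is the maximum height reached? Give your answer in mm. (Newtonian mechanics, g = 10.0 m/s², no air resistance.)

v₀ = 108.7 km/h × 0.2777777777777778 = 30.1944 m/s
H = v₀² × sin²(θ) / (2g) = 30.1944² × sin(55°)² / (2 × 10.0) = 911.702 × 0.67101 / 20.0 = 30.5881 m
H = 30.5881 m / 0.001 = 30590 mm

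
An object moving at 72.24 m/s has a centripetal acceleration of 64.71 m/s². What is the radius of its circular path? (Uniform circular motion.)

r = v²/a_c = 72.24²/64.71 = 80.65 m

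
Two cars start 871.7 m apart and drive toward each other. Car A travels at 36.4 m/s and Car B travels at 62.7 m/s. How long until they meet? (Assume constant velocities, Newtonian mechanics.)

Combined speed: v_combined = 36.4 + 62.7 = 99.1 m/s
Time to meet: t = d/v_combined = 871.7/99.1 = 8.8 s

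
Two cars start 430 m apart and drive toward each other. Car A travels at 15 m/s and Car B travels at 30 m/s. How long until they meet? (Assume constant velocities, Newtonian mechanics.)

Combined speed: v_combined = 15 + 30 = 45 m/s
Time to meet: t = d/v_combined = 430/45 = 9.56 s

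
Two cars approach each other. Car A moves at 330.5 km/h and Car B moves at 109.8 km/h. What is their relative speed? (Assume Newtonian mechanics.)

v_rel = v_A + v_B = 330.5 + 109.8 = 440.3 km/h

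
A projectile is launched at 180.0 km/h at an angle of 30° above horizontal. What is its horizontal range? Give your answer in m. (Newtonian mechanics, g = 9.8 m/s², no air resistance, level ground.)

v₀ = 180.0 km/h × 0.2777777777777778 = 50.0 m/s
R = v₀² × sin(2θ) / g = 50.0² × sin(2 × 30°) / 9.8 = 2500.0 × 0.866025 / 9.8 = 220.9 m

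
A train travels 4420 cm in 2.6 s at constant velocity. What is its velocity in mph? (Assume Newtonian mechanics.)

d = 4420 cm × 0.01 = 44.2 m
v = d / t = 44.2 / 2.6 = 17.0 m/s
v = 17.0 m/s / 0.44704 = 38.03 mph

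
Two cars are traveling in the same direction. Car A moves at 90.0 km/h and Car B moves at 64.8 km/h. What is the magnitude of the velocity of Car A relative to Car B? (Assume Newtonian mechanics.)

v_rel = |v_A - v_B| = |90.0 - 64.8| = 25.2 km/h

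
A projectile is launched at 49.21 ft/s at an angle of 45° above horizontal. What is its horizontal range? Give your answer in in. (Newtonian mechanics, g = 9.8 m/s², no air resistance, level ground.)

v₀ = 49.21 ft/s × 0.3048 = 14.9992 m/s
R = v₀² × sin(2θ) / g = 14.9992² × sin(2 × 45°) / 9.8 = 224.976 × 1.0 / 9.8 = 22.9567 m
R = 22.9567 m / 0.0254 = 903.8 in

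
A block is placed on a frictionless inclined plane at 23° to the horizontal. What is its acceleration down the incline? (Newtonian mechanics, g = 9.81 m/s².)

a = g sin(θ) = 9.81 × sin(23°) = 9.81 × 0.3907 = 3.83 m/s²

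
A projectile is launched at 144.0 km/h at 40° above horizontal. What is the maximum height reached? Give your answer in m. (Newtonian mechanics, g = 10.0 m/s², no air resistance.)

v₀ = 144.0 km/h × 0.2777777777777778 = 40.0 m/s
H = v₀² × sin²(θ) / (2g) = 40.0² × sin(40°)² / (2 × 10.0) = 1600.0 × 0.413176 / 20.0 = 33.05 m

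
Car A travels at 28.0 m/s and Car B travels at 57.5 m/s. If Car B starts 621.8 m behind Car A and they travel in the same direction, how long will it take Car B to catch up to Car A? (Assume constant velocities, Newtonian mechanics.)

Relative speed: v_rel = 57.5 - 28.0 = 29.5 m/s
Time to catch: t = d₀/v_rel = 621.8/29.5 = 21.08 s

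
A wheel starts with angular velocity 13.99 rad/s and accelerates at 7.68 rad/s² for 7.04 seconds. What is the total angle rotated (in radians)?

θ = ω₀t + ½αt² = 13.99×7.04 + ½×7.68×7.04² = 288.81 rad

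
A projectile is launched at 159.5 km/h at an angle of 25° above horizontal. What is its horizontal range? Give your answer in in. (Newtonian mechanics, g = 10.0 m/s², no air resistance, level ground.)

v₀ = 159.5 km/h × 0.2777777777777778 = 44.3056 m/s
R = v₀² × sin(2θ) / g = 44.3056² × sin(2 × 25°) / 10.0 = 1962.99 × 0.766044 / 10.0 = 150.374 m
R = 150.374 m / 0.0254 = 5920 in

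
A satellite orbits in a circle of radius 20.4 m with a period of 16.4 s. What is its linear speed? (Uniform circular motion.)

v = 2πr/T = 2π×20.4/16.4 = 7.82 m/s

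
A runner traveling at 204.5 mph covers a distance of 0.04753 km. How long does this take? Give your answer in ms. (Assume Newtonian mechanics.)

d = 0.04753 km × 1000.0 = 47.53 m
v = 204.5 mph × 0.44704 = 91.4197 m/s
t = d / v = 47.53 / 91.4197 = 0.51991 s
t = 0.51991 s / 0.001 = 519.9 ms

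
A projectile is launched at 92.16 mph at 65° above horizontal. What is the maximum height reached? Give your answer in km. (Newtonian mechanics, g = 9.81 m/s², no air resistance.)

v₀ = 92.16 mph × 0.44704 = 41.1992 m/s
H = v₀² × sin²(θ) / (2g) = 41.1992² × sin(65°)² / (2 × 9.81) = 1697.37 × 0.821394 / 19.62 = 71.0606 m
H = 71.0606 m / 1000.0 = 0.07106 km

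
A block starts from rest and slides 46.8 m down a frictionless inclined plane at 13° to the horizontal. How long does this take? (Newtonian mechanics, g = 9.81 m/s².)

a = g sin(θ) = 9.81 × sin(13°) = 2.2068 m/s²
t = √(2d/a) = √(2 × 46.8 / 2.2068) = 6.51 s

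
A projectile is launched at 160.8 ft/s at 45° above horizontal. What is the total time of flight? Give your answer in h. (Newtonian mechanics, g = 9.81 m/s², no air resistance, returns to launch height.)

v₀ = 160.8 ft/s × 0.3048 = 49.0118 m/s
T = 2 × v₀ × sin(θ) / g = 2 × 49.0118 × sin(45°) / 9.81 = 2 × 49.0118 × 0.707107 / 9.81 = 7.06556 s
T = 7.06556 s / 3600.0 = 0.001963 h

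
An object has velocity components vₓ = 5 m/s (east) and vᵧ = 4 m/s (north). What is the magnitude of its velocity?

|v| = √(vₓ² + vᵧ²) = √(5² + 4²) = √(41) = 6.4 m/s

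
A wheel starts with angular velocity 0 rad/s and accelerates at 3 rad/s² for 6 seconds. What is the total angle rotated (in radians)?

θ = ω₀t + ½αt² = 0×6 + ½×3×6² = 54.0 rad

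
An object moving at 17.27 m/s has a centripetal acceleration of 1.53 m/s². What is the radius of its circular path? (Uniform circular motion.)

r = v²/a_c = 17.27²/1.53 = 194.94 m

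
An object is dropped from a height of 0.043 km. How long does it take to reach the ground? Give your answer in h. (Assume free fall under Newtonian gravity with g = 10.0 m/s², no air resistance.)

h = 0.043 km × 1000.0 = 43.0 m
t = √(2h/g) = √(2 × 43.0 / 10.0) = 2.93258 s
t = 2.93258 s / 3600.0 = 0.0008146 h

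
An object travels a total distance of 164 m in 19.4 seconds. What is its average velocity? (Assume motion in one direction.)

v_avg = Δd / Δt = 164 / 19.4 = 8.45 m/s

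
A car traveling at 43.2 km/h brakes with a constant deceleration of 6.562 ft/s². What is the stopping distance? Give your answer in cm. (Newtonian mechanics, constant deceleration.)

v₀ = 43.2 km/h × 0.2777777777777778 = 12.0 m/s
a = 6.562 ft/s² × 0.3048 = 2.0001 m/s²
d = v₀² / (2a) = 12.0² / (2 × 2.0001) = 144.0 / 4.0002 = 35.9982 m
d = 35.9982 m / 0.01 = 3600 cm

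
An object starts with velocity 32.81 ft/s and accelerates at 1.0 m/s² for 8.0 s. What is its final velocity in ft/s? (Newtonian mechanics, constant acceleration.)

v₀ = 32.81 ft/s × 0.3048 = 10.0005 m/s
v = v₀ + a × t = 10.0005 + 1.0 × 8.0 = 18.0005 m/s
v = 18.0005 m/s / 0.3048 = 59.06 ft/s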